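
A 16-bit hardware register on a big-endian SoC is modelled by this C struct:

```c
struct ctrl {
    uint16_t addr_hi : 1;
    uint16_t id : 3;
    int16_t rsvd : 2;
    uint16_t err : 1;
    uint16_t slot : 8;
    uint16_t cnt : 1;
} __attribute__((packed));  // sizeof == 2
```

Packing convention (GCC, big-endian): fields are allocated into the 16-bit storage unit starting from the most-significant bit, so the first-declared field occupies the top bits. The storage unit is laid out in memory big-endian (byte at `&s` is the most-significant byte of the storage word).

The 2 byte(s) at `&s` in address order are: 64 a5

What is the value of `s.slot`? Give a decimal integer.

[0]=0x64 [1]=0xa5 (big-endian) → word 0x64a5
addr_hi:1 @ bit 15 → (0x64a5>>15)&0x1 = 0x0
id:3 @ bit 12 → (0x64a5>>12)&0x7 = 0x6
rsvd:2 @ bit 10 → (0x64a5>>10)&0x3 = 0x1
err:1 @ bit 9 → (0x64a5>>9)&0x1 = 0x0
slot:8 @ bit 1 → (0x64a5>>1)&0xff = 0x52  ←
cnt:1 @ bit 0 → (0x64a5>>0)&0x1 = 0x1

82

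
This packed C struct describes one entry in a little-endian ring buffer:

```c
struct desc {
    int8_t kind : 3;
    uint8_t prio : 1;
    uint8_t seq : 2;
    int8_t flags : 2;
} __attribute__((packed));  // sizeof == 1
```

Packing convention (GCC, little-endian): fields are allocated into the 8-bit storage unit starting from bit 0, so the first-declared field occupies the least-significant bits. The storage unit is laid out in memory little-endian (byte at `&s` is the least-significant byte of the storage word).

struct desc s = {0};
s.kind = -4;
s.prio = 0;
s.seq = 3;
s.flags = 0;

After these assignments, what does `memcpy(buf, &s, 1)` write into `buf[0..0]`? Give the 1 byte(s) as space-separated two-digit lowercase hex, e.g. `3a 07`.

kind (3b) val=-4 bits=0x4 at bit 0: 0x04
prio (1b) val=0 bits=0x0 at bit 3: 0x04
seq (2b) val=3 bits=0x3 at bit 4: 0x34
flags (2b) val=0 bits=0x0 at bit 6: 0x34
word = 0x34 → little-endian bytes:
  [0]=0x34

34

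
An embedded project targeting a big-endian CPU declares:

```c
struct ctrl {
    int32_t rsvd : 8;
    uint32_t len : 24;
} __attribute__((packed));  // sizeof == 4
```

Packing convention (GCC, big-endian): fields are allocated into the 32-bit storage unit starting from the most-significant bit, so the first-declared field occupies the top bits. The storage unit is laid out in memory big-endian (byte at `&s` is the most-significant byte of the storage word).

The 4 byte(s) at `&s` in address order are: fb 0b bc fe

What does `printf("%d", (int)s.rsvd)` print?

-5

[0]=0xfb [1]=0x0b [2]=0xbc [3]=0xfe (big-endian) → word 0xfb0bbcfe
rsvd [24+:8] = (word>>24) & 0xff = 251  ←
len [0+:24] = (word>>0) & 0xffffff = 769278
rsvd signed 8b, MSB=1: 251 - 256 = -5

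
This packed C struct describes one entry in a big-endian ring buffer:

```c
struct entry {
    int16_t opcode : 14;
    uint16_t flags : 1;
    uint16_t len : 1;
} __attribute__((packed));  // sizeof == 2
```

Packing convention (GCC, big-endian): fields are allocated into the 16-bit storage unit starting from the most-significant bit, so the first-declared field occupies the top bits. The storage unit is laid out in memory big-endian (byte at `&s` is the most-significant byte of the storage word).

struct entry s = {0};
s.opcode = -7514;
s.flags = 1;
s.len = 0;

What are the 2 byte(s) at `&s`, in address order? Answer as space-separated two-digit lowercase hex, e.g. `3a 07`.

8a 9a

[2+:14] opcode=-7514 & 0x3fff = 0x22a6; word=0x8a98
[1+:1] flags=1 & 0x1 = 0x1; word=0x8a9a
[0+:1] len=0 & 0x1 = 0x0; word=0x8a9a
word = 0x8a9a → big-endian bytes:
  [0]=0x8a  [1]=0x9a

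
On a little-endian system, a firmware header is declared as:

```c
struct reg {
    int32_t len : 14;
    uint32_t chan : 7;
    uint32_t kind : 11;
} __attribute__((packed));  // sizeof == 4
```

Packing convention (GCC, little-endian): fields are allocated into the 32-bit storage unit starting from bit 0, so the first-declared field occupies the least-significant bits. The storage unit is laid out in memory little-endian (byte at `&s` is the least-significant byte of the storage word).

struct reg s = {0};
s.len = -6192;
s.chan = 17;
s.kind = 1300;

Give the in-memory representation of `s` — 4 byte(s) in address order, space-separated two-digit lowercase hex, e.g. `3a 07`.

len (14b) val=-6192 bits=0x27d0 at bit 0: 0x000027d0
chan (7b) val=17 bits=0x11 at bit 14: 0x000467d0
kind (11b) val=1300 bits=0x514 at bit 21: 0xa28467d0
word = 0xa28467d0 → little-endian bytes:
  [0]=0xd0  [1]=0x67  [2]=0x84  [3]=0xa2

d0 67 84 a2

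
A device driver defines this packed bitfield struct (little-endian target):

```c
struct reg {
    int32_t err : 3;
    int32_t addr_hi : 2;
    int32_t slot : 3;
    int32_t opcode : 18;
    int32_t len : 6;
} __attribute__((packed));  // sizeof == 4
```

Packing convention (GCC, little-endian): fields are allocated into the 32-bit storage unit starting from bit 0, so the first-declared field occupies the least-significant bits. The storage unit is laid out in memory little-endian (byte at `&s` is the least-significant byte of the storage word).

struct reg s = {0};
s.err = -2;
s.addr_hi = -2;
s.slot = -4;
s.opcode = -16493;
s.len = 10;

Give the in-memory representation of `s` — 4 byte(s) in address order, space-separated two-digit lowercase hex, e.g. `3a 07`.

96 93 bf 2b

err (3b) val=-2 bits=0x6 at bit 0: 0x00000006
addr_hi (2b) val=-2 bits=0x2 at bit 3: 0x00000016
slot (3b) val=-4 bits=0x4 at bit 5: 0x00000096
opcode (18b) val=-16493 bits=0x3bf93 at bit 8: 0x03bf9396
len (6b) val=10 bits=0xa at bit 26: 0x2bbf9396
word = 0x2bbf9396 → little-endian bytes:
  [0]=0x96  [1]=0x93  [2]=0xbf  [3]=0x2b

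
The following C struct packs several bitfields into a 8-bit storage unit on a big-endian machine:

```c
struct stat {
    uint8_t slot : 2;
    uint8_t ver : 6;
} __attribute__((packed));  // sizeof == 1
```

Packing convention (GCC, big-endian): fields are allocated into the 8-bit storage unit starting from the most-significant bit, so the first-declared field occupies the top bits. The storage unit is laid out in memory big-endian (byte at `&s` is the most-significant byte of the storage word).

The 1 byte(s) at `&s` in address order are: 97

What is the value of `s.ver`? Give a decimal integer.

[0]=0x97 (big-endian) → word 0x97
slot:2 @ bit 6 → (0x97>>6)&0x3 = 0x2
ver:6 @ bit 0 → (0x97>>0)&0x3f = 0x17  ←

23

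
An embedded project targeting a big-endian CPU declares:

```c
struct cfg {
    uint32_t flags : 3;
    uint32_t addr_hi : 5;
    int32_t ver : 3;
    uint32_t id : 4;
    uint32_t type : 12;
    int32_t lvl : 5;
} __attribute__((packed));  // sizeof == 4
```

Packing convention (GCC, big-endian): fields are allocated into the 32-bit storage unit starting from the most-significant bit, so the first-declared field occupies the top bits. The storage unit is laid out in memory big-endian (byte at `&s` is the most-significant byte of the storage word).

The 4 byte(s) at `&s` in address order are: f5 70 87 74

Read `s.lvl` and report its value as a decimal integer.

[0]=0xf5 [1]=0x70 [2]=0x87 [3]=0x74 (big-endian) → word 0xf5708774
flags [29+:3] = (word>>29) & 0x7 = 7
addr_hi [24+:5] = (word>>24) & 0x1f = 21
ver [21+:3] = (word>>21) & 0x7 = 3
id [17+:4] = (word>>17) & 0xf = 8
type [5+:12] = (word>>5) & 0xfff = 1083
lvl [0+:5] = (word>>0) & 0x1f = 20  ←
lvl signed 5b, MSB=1: 20 - 32 = -12

-12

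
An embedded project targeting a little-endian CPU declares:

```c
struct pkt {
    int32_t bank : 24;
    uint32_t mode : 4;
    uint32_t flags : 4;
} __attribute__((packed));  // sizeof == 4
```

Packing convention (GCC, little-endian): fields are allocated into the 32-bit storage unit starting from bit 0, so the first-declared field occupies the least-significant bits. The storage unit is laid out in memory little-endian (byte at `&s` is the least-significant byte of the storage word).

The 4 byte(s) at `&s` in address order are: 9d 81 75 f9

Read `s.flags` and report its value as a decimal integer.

[0]=0x9d [1]=0x81 [2]=0x75 [3]=0xf9 (little-endian) → word 0xf975819d
bank:24 @ bit 0 → (0xf975819d>>0)&0xffffff = 0x75819d
mode:4 @ bit 24 → (0xf975819d>>24)&0xf = 0x9
flags:4 @ bit 28 → (0xf975819d>>28)&0xf = 0xf  ←

15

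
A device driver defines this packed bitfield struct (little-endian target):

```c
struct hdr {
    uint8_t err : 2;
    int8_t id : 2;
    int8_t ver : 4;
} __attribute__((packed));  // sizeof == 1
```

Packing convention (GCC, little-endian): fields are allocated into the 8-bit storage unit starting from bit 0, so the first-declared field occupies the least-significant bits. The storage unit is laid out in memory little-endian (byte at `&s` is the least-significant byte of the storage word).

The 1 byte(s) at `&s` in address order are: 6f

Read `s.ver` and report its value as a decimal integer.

6

[0]=0x6f (little-endian) → word 0x6f
err:2 @ bit 0 → (0x6f>>0)&0x3 = 0x3
id:2 @ bit 2 → (0x6f>>2)&0x3 = 0x3
ver:4 @ bit 4 → (0x6f>>4)&0xf = 0x6  ←
ver signed 4b, MSB=0: value = 6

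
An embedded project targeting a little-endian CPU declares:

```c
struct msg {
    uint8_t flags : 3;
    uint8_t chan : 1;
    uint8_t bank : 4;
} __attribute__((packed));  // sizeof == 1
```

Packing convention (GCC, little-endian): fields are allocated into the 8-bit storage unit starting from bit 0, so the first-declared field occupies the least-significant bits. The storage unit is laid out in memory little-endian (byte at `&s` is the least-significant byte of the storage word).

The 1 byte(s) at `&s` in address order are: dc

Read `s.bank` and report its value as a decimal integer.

[0]=0xdc (little-endian) → word 0xdc
flags:3 @ bit 0 → (0xdc>>0)&0x7 = 0x4
chan:1 @ bit 3 → (0xdc>>3)&0x1 = 0x1
bank:4 @ bit 4 → (0xdc>>4)&0xf = 0xd  ←

13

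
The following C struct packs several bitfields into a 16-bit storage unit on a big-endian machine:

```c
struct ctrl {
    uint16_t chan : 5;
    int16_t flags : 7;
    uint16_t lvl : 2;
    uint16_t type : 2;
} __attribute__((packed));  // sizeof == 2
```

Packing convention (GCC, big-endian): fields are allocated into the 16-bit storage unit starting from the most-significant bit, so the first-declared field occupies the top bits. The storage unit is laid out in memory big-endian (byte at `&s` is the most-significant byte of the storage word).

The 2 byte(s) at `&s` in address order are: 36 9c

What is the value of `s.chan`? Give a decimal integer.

6

[0]=0x36 [1]=0x9c (big-endian) → word 0x369c
chan [11+:5] = (word>>11) & 0x1f = 6  ←
flags [4+:7] = (word>>4) & 0x7f = 105
lvl [2+:2] = (word>>2) & 0x3 = 3
type [0+:2] = (word>>0) & 0x3 = 0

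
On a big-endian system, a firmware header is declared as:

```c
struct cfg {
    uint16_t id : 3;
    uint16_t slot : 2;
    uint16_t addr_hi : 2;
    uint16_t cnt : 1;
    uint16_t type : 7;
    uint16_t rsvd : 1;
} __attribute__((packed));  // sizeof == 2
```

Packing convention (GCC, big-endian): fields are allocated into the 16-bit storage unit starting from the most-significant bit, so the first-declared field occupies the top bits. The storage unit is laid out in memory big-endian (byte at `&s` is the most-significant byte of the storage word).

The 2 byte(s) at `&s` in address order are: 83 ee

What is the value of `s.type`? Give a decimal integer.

119

[0]=0x83 [1]=0xee (big-endian) → word 0x83ee
id:3 @ bit 13 → (0x83ee>>13)&0x7 = 0x4
slot:2 @ bit 11 → (0x83ee>>11)&0x3 = 0x0
addr_hi:2 @ bit 9 → (0x83ee>>9)&0x3 = 0x1
cnt:1 @ bit 8 → (0x83ee>>8)&0x1 = 0x1
type:7 @ bit 1 → (0x83ee>>1)&0x7f = 0x77  ←
rsvd:1 @ bit 0 → (0x83ee>>0)&0x1 = 0x0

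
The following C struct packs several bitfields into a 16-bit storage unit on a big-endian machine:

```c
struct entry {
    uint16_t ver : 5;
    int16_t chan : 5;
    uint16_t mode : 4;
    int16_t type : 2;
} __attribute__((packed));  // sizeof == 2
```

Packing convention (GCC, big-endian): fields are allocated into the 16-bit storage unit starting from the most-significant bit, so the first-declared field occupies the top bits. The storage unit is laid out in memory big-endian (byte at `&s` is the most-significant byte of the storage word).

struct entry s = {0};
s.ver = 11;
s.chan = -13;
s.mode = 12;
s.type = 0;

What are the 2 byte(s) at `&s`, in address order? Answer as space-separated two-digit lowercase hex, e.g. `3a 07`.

5c f0

[11+:5] ver=11 & 0x1f = 0xb; word=0x5800
[6+:5] chan=-13 & 0x1f = 0x13; word=0x5cc0
[2+:4] mode=12 & 0xf = 0xc; word=0x5cf0
[0+:2] type=0 & 0x3 = 0x0; word=0x5cf0
word = 0x5cf0 → big-endian bytes:
  [0]=0x5c  [1]=0xf0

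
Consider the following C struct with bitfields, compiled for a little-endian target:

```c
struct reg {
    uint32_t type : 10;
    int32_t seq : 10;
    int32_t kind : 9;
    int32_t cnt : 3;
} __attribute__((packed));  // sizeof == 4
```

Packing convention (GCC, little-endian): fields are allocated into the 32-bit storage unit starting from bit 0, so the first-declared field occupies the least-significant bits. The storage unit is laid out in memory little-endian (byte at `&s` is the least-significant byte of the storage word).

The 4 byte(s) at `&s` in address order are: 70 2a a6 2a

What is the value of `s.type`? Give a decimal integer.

624

[0]=0x70 [1]=0x2a [2]=0xa6 [3]=0x2a (little-endian) → word 0x2aa62a70
type [0+:10] = (word>>0) & 0x3ff = 624  ←
seq [10+:10] = (word>>10) & 0x3ff = 394
kind [20+:9] = (word>>20) & 0x1ff = 170
cnt [29+:3] = (word>>29) & 0x7 = 1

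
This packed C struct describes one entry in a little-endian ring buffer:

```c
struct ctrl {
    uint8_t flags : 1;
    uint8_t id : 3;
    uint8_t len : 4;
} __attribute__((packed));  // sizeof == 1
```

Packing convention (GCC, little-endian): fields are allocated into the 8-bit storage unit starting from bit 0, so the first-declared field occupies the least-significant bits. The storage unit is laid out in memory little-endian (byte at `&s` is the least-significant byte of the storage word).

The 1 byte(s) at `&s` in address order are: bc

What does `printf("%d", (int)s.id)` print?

[0]=0xbc (little-endian) → word 0xbc
flags:1 @ bit 0 → (0xbc>>0)&0x1 = 0x0
id:3 @ bit 1 → (0xbc>>1)&0x7 = 0x6  ←
len:4 @ bit 4 → (0xbc>>4)&0xf = 0xb

6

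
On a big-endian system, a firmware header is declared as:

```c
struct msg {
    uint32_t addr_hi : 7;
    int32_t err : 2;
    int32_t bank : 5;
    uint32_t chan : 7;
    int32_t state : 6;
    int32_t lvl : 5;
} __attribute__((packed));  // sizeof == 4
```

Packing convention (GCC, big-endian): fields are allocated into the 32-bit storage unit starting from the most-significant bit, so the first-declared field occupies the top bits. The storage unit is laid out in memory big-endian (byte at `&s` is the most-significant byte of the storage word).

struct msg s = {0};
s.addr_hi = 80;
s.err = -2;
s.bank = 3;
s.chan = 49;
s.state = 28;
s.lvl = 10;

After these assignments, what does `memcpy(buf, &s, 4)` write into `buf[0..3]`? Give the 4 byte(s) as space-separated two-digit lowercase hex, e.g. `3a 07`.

addr_hi (7b) val=80 bits=0x50 at bit 25: 0xa0000000
err (2b) val=-2 bits=0x2 at bit 23: 0xa1000000
bank (5b) val=3 bits=0x3 at bit 18: 0xa10c0000
chan (7b) val=49 bits=0x31 at bit 11: 0xa10d8800
state (6b) val=28 bits=0x1c at bit 5: 0xa10d8b80
lvl (5b) val=10 bits=0xa at bit 0: 0xa10d8b8a
word = 0xa10d8b8a → big-endian bytes:
  [0]=0xa1  [1]=0x0d  [2]=0x8b  [3]=0x8a

a1 0d 8b 8a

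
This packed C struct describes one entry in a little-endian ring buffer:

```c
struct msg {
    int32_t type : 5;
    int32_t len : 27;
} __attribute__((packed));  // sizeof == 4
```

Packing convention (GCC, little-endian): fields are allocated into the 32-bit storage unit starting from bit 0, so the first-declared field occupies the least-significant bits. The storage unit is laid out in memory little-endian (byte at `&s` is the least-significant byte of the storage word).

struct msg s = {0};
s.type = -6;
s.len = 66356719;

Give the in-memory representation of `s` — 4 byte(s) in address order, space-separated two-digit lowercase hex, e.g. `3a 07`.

type (5b) val=-6 bits=0x1a at bit 0: 0x0000001a
len (27b) val=66356719 bits=0x3f485ef at bit 5: 0x7e90bdfa
word = 0x7e90bdfa → little-endian bytes:
  [0]=0xfa  [1]=0xbd  [2]=0x90  [3]=0x7e

fa bd 90 7e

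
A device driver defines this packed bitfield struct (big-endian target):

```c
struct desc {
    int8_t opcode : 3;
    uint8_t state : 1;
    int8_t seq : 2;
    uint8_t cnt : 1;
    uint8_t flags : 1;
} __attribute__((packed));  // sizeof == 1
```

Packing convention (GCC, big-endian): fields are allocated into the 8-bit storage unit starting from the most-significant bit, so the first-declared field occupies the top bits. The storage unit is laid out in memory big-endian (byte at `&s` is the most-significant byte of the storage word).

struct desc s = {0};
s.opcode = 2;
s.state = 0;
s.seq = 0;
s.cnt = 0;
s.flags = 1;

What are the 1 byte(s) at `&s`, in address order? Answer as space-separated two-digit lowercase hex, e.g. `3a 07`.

41

opcode:3 = 2 → 0x2 << 5 → word 0x40
state:1 = 0 → 0x0 << 4 → word 0x40
seq:2 = 0 → 0x0 << 2 → word 0x40
cnt:1 = 0 → 0x0 << 1 → word 0x40
flags:1 = 1 → 0x1 << 0 → word 0x41
word = 0x41 → big-endian bytes:
  [0]=0x41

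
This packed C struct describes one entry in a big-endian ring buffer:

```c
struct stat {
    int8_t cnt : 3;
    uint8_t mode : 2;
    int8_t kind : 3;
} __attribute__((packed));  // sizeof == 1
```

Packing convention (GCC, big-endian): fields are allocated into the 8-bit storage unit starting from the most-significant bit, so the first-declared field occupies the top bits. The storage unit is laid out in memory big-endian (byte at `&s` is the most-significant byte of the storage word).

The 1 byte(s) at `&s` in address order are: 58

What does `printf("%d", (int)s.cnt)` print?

2

[0]=0x58 (big-endian) → word 0x58
cnt [5+:3] = (word>>5) & 0x7 = 2  ←
mode [3+:2] = (word>>3) & 0x3 = 3
kind [0+:3] = (word>>0) & 0x7 = 0
cnt signed 3b, MSB=0: value = 2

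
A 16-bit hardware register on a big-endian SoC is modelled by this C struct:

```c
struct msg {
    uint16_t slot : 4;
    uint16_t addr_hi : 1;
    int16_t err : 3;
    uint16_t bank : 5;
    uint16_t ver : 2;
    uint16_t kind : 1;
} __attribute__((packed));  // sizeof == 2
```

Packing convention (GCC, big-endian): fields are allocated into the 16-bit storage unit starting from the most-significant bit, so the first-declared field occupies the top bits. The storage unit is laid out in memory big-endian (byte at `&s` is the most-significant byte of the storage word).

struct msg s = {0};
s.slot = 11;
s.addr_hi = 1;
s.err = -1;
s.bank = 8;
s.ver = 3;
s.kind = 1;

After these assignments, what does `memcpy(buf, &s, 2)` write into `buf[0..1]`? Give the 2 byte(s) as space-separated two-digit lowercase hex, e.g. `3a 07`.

bf 47

slot (4b) val=11 bits=0xb at bit 12: 0xb000
addr_hi (1b) val=1 bits=0x1 at bit 11: 0xb800
err (3b) val=-1 bits=0x7 at bit 8: 0xbf00
bank (5b) val=8 bits=0x8 at bit 3: 0xbf40
ver (2b) val=3 bits=0x3 at bit 1: 0xbf46
kind (1b) val=1 bits=0x1 at bit 0: 0xbf47
word = 0xbf47 → big-endian bytes:
  [0]=0xbf  [1]=0x47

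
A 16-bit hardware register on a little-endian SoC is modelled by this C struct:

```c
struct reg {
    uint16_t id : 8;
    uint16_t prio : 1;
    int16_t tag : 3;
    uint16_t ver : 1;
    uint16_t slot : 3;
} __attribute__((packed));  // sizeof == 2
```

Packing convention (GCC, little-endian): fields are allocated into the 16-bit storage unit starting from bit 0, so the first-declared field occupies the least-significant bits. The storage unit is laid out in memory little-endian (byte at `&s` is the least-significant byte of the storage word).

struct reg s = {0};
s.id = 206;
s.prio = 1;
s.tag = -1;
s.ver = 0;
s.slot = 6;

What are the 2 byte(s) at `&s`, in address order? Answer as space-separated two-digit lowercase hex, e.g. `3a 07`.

id (8b) val=206 bits=0xce at bit 0: 0x00ce
prio (1b) val=1 bits=0x1 at bit 8: 0x01ce
tag (3b) val=-1 bits=0x7 at bit 9: 0x0fce
ver (1b) val=0 bits=0x0 at bit 12: 0x0fce
slot (3b) val=6 bits=0x6 at bit 13: 0xcfce
word = 0xcfce → little-endian bytes:
  [0]=0xce  [1]=0xcf

ce cf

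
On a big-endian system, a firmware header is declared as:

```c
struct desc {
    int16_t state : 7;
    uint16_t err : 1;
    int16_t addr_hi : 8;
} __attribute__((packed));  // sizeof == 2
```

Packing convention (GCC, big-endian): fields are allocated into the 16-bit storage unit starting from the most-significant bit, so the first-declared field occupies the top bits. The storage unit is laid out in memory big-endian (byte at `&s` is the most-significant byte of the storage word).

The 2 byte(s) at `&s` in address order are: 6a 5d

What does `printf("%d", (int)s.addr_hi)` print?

93

[0]=0x6a [1]=0x5d (big-endian) → word 0x6a5d
state [9+:7] = (word>>9) & 0x7f = 53
err [8+:1] = (word>>8) & 0x1 = 0
addr_hi [0+:8] = (word>>0) & 0xff = 93  ←
addr_hi signed 8b, MSB=0: value = 93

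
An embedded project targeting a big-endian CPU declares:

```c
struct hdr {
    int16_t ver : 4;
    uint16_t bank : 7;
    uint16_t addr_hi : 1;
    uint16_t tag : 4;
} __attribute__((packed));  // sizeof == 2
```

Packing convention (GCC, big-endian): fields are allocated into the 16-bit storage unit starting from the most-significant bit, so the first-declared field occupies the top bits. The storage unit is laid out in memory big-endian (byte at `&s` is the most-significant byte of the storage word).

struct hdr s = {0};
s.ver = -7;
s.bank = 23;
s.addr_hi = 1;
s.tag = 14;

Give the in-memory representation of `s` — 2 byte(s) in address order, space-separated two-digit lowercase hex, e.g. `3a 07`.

92 fe

ver (4b) val=-7 bits=0x9 at bit 12: 0x9000
bank (7b) val=23 bits=0x17 at bit 5: 0x92e0
addr_hi (1b) val=1 bits=0x1 at bit 4: 0x92f0
tag (4b) val=14 bits=0xe at bit 0: 0x92fe
word = 0x92fe → big-endian bytes:
  [0]=0x92  [1]=0xfe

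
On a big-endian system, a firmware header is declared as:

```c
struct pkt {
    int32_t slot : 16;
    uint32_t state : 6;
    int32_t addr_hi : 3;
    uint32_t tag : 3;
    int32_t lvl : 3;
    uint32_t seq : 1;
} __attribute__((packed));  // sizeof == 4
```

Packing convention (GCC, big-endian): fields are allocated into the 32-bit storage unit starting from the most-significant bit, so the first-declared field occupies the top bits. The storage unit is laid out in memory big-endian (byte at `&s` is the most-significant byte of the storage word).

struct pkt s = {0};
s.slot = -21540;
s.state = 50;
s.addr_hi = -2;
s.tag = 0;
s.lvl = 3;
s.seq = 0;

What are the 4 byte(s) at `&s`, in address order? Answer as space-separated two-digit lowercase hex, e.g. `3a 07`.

ab dc cb 06

slot (16b) val=-21540 bits=0xabdc at bit 16: 0xabdc0000
state (6b) val=50 bits=0x32 at bit 10: 0xabdcc800
addr_hi (3b) val=-2 bits=0x6 at bit 7: 0xabdccb00
tag (3b) val=0 bits=0x0 at bit 4: 0xabdccb00
lvl (3b) val=3 bits=0x3 at bit 1: 0xabdccb06
seq (1b) val=0 bits=0x0 at bit 0: 0xabdccb06
word = 0xabdccb06 → big-endian bytes:
  [0]=0xab  [1]=0xdc  [2]=0xcb  [3]=0x06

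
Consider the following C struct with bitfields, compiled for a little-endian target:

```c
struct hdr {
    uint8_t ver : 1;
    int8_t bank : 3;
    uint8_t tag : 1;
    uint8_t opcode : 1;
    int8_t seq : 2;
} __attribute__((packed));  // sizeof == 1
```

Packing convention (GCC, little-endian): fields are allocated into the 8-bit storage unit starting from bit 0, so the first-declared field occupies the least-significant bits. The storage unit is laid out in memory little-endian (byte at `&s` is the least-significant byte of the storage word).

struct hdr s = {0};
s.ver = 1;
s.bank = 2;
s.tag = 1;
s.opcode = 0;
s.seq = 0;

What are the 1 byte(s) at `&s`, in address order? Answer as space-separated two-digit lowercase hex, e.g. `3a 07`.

[0+:1] ver=1 & 0x1 = 0x1; word=0x01
[1+:3] bank=2 & 0x7 = 0x2; word=0x05
[4+:1] tag=1 & 0x1 = 0x1; word=0x15
[5+:1] opcode=0 & 0x1 = 0x0; word=0x15
[6+:2] seq=0 & 0x3 = 0x0; word=0x15
word = 0x15 → little-endian bytes:
  [0]=0x15

15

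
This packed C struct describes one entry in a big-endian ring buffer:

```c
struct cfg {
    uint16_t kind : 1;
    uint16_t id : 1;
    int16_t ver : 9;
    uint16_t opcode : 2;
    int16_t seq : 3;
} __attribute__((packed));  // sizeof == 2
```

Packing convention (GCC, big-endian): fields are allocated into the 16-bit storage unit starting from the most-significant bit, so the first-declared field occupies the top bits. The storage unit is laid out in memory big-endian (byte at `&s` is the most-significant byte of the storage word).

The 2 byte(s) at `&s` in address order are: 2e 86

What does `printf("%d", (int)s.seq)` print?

[0]=0x2e [1]=0x86 (big-endian) → word 0x2e86
kind:1 @ bit 15 → (0x2e86>>15)&0x1 = 0x0
id:1 @ bit 14 → (0x2e86>>14)&0x1 = 0x0
ver:9 @ bit 5 → (0x2e86>>5)&0x1ff = 0x174
opcode:2 @ bit 3 → (0x2e86>>3)&0x3 = 0x0
seq:3 @ bit 0 → (0x2e86>>0)&0x7 = 0x6  ←
seq signed 3b, MSB=1: 6 - 8 = -2

-2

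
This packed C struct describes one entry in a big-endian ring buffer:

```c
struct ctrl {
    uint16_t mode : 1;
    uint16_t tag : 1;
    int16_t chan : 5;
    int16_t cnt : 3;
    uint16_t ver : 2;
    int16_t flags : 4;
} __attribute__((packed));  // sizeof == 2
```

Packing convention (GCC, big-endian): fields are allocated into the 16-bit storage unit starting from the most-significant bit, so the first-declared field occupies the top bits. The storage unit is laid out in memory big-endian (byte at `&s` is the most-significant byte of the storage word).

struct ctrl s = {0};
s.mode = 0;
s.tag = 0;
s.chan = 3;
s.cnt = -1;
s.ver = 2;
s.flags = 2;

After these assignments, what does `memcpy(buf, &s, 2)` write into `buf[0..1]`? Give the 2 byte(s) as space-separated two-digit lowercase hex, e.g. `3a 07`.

07 e2

[15+:1] mode=0 & 0x1 = 0x0; word=0x0000
[14+:1] tag=0 & 0x1 = 0x0; word=0x0000
[9+:5] chan=3 & 0x1f = 0x3; word=0x0600
[6+:3] cnt=-1 & 0x7 = 0x7; word=0x07c0
[4+:2] ver=2 & 0x3 = 0x2; word=0x07e0
[0+:4] flags=2 & 0xf = 0x2; word=0x07e2
word = 0x07e2 → big-endian bytes:
  [0]=0x07  [1]=0xe2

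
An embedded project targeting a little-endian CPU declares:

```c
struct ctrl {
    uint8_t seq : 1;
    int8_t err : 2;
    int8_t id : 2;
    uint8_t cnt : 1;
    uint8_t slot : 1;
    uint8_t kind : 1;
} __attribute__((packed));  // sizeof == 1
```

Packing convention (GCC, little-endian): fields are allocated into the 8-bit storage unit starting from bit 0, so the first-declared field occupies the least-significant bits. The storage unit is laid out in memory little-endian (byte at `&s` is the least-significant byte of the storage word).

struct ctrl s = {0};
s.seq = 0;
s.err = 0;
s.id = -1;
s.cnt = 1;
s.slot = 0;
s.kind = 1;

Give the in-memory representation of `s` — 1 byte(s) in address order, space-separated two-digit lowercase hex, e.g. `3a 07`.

b8

seq (1b) val=0 bits=0x0 at bit 0: 0x00
err (2b) val=0 bits=0x0 at bit 1: 0x00
id (2b) val=-1 bits=0x3 at bit 3: 0x18
cnt (1b) val=1 bits=0x1 at bit 5: 0x38
slot (1b) val=0 bits=0x0 at bit 6: 0x38
kind (1b) val=1 bits=0x1 at bit 7: 0xb8
word = 0xb8 → little-endian bytes:
  [0]=0xb8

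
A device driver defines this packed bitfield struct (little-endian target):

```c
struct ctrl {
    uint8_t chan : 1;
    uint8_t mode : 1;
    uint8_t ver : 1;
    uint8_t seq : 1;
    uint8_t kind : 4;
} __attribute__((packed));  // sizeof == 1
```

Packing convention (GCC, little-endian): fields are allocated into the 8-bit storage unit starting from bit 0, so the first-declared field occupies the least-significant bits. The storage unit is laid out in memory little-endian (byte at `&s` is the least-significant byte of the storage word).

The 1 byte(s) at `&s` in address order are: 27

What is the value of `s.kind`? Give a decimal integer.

[0]=0x27 (little-endian) → word 0x27
chan:1 @ bit 0 → (0x27>>0)&0x1 = 0x1
mode:1 @ bit 1 → (0x27>>1)&0x1 = 0x1
ver:1 @ bit 2 → (0x27>>2)&0x1 = 0x1
seq:1 @ bit 3 → (0x27>>3)&0x1 = 0x0
kind:4 @ bit 4 → (0x27>>4)&0xf = 0x2  ←

2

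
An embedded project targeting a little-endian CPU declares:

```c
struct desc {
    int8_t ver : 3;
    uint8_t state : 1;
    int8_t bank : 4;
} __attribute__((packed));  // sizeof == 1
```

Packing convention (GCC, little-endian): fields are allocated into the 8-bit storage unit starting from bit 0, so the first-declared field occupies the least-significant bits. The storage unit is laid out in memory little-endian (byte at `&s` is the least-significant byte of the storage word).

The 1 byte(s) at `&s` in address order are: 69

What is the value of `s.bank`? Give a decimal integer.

[0]=0x69 (little-endian) → word 0x69
ver:3 @ bit 0 → (0x69>>0)&0x7 = 0x1
state:1 @ bit 3 → (0x69>>3)&0x1 = 0x1
bank:4 @ bit 4 → (0x69>>4)&0xf = 0x6  ←
bank signed 4b, MSB=0: value = 6

6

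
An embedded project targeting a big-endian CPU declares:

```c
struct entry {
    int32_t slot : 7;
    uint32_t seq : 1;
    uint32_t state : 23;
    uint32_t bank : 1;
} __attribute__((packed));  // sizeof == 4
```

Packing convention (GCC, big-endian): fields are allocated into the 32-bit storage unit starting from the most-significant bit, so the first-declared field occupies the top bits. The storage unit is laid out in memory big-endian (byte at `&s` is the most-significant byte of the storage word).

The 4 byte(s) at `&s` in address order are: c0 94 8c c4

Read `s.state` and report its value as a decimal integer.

4867682

[0]=0xc0 [1]=0x94 [2]=0x8c [3]=0xc4 (big-endian) → word 0xc0948cc4
slot [25+:7] = (word>>25) & 0x7f = 96
seq [24+:1] = (word>>24) & 0x1 = 0
state [1+:23] = (word>>1) & 0x7fffff = 4867682  ←
bank [0+:1] = (word>>0) & 0x1 = 0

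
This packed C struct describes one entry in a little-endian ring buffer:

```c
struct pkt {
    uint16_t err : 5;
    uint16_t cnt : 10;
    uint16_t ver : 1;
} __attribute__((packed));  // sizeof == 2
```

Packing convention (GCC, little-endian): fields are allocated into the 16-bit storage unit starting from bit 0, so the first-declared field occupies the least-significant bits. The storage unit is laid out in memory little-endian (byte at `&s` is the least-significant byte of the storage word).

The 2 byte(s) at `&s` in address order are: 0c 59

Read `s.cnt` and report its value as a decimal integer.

[0]=0x0c [1]=0x59 (little-endian) → word 0x590c
err:5 @ bit 0 → (0x590c>>0)&0x1f = 0xc
cnt:10 @ bit 5 → (0x590c>>5)&0x3ff = 0x2c8  ←
ver:1 @ bit 15 → (0x590c>>15)&0x1 = 0x0

712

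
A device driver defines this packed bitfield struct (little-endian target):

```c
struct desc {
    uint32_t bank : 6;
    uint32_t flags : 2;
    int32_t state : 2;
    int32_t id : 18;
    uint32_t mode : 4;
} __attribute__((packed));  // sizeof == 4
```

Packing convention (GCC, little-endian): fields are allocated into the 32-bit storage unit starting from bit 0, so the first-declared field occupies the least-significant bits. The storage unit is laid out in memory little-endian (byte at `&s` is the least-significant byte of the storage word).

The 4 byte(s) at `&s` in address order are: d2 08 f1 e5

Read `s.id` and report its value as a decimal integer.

[0]=0xd2 [1]=0x08 [2]=0xf1 [3]=0xe5 (little-endian) → word 0xe5f108d2
bank [0+:6] = (word>>0) & 0x3f = 18
flags [6+:2] = (word>>6) & 0x3 = 3
state [8+:2] = (word>>8) & 0x3 = 0
id [10+:18] = (word>>10) & 0x3ffff = 97346  ←
mode [28+:4] = (word>>28) & 0xf = 14
id signed 18b, MSB=0: value = 97346

97346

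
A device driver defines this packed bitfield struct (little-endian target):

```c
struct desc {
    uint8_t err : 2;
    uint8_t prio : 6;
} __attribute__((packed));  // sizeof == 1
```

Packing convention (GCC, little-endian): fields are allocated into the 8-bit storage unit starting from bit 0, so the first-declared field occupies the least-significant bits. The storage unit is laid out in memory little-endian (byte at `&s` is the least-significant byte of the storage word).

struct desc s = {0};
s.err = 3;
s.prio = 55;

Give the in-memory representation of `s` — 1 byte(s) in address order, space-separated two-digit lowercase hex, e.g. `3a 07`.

df

err:2 = 3 → 0x3 << 0 → word 0x03
prio:6 = 55 → 0x37 << 2 → word 0xdf
word = 0xdf → little-endian bytes:
  [0]=0xdf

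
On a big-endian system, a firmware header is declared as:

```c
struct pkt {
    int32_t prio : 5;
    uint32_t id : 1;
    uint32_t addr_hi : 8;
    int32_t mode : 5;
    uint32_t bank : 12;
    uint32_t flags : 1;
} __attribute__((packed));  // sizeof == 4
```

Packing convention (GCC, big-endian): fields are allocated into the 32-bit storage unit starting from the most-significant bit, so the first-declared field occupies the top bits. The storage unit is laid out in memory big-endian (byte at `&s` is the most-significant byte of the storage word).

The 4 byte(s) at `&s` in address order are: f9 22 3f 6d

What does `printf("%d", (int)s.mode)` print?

[0]=0xf9 [1]=0x22 [2]=0x3f [3]=0x6d (big-endian) → word 0xf9223f6d
prio:5 @ bit 27 → (0xf9223f6d>>27)&0x1f = 0x1f
id:1 @ bit 26 → (0xf9223f6d>>26)&0x1 = 0x0
addr_hi:8 @ bit 18 → (0xf9223f6d>>18)&0xff = 0x48
mode:5 @ bit 13 → (0xf9223f6d>>13)&0x1f = 0x11  ←
bank:12 @ bit 1 → (0xf9223f6d>>1)&0xfff = 0xfb6
flags:1 @ bit 0 → (0xf9223f6d>>0)&0x1 = 0x1
mode signed 5b, MSB=1: 17 - 32 = -15

-15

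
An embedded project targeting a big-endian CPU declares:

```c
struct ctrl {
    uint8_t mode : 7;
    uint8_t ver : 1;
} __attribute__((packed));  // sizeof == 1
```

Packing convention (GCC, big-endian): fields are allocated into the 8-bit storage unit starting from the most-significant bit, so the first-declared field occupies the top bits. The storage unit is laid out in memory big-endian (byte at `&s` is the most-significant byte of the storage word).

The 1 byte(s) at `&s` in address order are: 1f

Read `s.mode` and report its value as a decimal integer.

[0]=0x1f (big-endian) → word 0x1f
mode:7 @ bit 1 → (0x1f>>1)&0x7f = 0xf  ←
ver:1 @ bit 0 → (0x1f>>0)&0x1 = 0x1

15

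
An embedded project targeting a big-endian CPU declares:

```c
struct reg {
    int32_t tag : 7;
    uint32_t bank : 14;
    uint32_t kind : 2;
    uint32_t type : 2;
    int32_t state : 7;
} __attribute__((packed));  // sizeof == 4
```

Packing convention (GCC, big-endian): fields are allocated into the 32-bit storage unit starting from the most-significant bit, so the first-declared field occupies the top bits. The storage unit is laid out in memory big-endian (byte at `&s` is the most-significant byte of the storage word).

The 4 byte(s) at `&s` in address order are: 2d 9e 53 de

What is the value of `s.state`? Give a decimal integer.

-34

[0]=0x2d [1]=0x9e [2]=0x53 [3]=0xde (big-endian) → word 0x2d9e53de
tag:7 @ bit 25 → (0x2d9e53de>>25)&0x7f = 0x16
bank:14 @ bit 11 → (0x2d9e53de>>11)&0x3fff = 0x33ca
kind:2 @ bit 9 → (0x2d9e53de>>9)&0x3 = 0x1
type:2 @ bit 7 → (0x2d9e53de>>7)&0x3 = 0x3
state:7 @ bit 0 → (0x2d9e53de>>0)&0x7f = 0x5e  ←
state signed 7b, MSB=1: 94 - 128 = -34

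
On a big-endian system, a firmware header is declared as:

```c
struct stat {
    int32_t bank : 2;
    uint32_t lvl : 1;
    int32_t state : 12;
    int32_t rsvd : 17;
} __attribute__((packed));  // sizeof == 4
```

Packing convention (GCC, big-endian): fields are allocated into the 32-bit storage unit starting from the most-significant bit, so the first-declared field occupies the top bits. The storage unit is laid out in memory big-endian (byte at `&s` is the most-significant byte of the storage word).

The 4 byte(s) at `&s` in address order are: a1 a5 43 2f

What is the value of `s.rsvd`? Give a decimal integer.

[0]=0xa1 [1]=0xa5 [2]=0x43 [3]=0x2f (big-endian) → word 0xa1a5432f
bank [30+:2] = (word>>30) & 0x3 = 2
lvl [29+:1] = (word>>29) & 0x1 = 1
state [17+:12] = (word>>17) & 0xfff = 210
rsvd [0+:17] = (word>>0) & 0x1ffff = 82735  ←
rsvd signed 17b, MSB=1: 82735 - 131072 = -48337

-48337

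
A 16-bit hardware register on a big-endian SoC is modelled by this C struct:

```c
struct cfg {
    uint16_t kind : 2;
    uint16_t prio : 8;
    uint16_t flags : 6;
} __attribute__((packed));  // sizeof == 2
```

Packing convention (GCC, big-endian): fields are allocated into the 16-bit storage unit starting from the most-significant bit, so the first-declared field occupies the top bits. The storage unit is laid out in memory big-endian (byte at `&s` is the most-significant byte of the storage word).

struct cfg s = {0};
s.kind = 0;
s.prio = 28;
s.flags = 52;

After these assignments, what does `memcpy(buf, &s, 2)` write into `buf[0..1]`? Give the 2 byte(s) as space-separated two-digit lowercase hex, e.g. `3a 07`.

07 34

kind (2b) val=0 bits=0x0 at bit 14: 0x0000
prio (8b) val=28 bits=0x1c at bit 6: 0x0700
flags (6b) val=52 bits=0x34 at bit 0: 0x0734
word = 0x0734 → big-endian bytes:
  [0]=0x07  [1]=0x34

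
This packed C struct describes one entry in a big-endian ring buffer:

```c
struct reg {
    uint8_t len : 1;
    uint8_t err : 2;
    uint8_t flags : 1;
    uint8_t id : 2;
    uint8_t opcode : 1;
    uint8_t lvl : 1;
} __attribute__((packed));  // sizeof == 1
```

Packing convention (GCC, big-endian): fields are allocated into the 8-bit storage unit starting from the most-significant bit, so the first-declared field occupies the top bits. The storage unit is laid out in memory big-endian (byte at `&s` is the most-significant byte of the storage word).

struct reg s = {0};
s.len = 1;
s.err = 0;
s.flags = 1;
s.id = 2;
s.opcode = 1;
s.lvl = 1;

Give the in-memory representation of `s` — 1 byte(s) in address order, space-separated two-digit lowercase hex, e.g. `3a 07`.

9b

len:1 = 1 → 0x1 << 7 → word 0x80
err:2 = 0 → 0x0 << 5 → word 0x80
flags:1 = 1 → 0x1 << 4 → word 0x90
id:2 = 2 → 0x2 << 2 → word 0x98
opcode:1 = 1 → 0x1 << 1 → word 0x9a
lvl:1 = 1 → 0x1 << 0 → word 0x9b
word = 0x9b → big-endian bytes:
  [0]=0x9b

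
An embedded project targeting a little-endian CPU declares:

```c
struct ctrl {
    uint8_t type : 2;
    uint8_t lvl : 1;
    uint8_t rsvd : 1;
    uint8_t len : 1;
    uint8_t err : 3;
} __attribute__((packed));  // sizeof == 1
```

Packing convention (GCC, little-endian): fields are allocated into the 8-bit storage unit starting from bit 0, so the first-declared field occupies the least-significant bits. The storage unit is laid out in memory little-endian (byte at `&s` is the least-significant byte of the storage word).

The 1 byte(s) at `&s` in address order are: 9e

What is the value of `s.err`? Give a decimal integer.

4

[0]=0x9e (little-endian) → word 0x9e
type:2 @ bit 0 → (0x9e>>0)&0x3 = 0x2
lvl:1 @ bit 2 → (0x9e>>2)&0x1 = 0x1
rsvd:1 @ bit 3 → (0x9e>>3)&0x1 = 0x1
len:1 @ bit 4 → (0x9e>>4)&0x1 = 0x1
err:3 @ bit 5 → (0x9e>>5)&0x7 = 0x4  ←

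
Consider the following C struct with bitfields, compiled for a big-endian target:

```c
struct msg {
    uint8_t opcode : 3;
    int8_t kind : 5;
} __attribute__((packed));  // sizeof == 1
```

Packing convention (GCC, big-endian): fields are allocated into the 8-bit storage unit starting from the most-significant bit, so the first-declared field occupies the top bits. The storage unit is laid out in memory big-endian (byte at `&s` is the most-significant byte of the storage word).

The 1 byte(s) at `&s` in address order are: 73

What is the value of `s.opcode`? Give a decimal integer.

[0]=0x73 (big-endian) → word 0x73
opcode:3 @ bit 5 → (0x73>>5)&0x7 = 0x3  ←
kind:5 @ bit 0 → (0x73>>0)&0x1f = 0x13

3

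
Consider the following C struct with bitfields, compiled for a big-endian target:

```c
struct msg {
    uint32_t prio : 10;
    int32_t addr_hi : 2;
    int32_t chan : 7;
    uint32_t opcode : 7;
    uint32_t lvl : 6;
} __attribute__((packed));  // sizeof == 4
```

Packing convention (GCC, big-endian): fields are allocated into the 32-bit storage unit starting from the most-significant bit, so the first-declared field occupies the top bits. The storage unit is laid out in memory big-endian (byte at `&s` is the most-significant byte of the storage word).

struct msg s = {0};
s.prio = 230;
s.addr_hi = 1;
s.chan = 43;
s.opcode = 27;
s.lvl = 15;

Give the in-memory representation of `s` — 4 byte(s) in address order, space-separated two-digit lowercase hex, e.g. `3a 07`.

39 95 66 cf

prio (10b) val=230 bits=0xe6 at bit 22: 0x39800000
addr_hi (2b) val=1 bits=0x1 at bit 20: 0x39900000
chan (7b) val=43 bits=0x2b at bit 13: 0x39956000
opcode (7b) val=27 bits=0x1b at bit 6: 0x399566c0
lvl (6b) val=15 bits=0xf at bit 0: 0x399566cf
word = 0x399566cf → big-endian bytes:
  [0]=0x39  [1]=0x95  [2]=0x66  [3]=0xcf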